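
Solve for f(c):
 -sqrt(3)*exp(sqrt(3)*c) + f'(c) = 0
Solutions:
 f(c) = C1 + exp(sqrt(3)*c)


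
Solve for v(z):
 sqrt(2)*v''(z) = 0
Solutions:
 v(z) = C1 + C2*z


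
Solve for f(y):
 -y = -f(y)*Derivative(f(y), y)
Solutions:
 f(y) = -sqrt(C1 + y^2)
 f(y) = sqrt(C1 + y^2)


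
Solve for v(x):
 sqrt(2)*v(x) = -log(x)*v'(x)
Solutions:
 v(x) = C1*exp(-sqrt(2)*li(x))


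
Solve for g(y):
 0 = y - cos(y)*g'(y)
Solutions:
 g(y) = C1 + Integral(y/cos(y), y)


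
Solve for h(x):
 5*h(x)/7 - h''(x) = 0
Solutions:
 h(x) = C1*exp(-sqrt(35)*x/7) + C2*exp(sqrt(35)*x/7)


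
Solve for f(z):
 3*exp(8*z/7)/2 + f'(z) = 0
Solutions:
 f(z) = C1 - 21*exp(8*z/7)/16


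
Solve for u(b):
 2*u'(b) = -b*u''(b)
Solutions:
 u(b) = C1 + C2/b


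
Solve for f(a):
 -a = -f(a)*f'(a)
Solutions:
 f(a) = -sqrt(C1 + a^2)
 f(a) = sqrt(C1 + a^2)


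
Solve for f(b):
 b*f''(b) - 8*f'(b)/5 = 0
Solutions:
 f(b) = C1 + C2*b^(13/5)


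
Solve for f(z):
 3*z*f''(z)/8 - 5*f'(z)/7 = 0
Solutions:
 f(z) = C1 + C2*z^(61/21)


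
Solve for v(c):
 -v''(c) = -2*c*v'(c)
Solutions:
 v(c) = C1 + C2*erfi(c)


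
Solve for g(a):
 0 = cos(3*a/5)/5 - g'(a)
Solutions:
 g(a) = C1 + sin(3*a/5)/3


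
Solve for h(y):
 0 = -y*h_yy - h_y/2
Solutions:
 h(y) = C1 + C2*sqrt(y)


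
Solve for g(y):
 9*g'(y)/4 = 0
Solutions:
 g(y) = C1


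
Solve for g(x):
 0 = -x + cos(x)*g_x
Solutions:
 g(x) = C1 + Integral(x/cos(x), x)


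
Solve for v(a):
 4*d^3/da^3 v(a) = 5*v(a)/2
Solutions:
 v(a) = C3*exp(5^(1/3)*a/2) + (C1*sin(sqrt(3)*5^(1/3)*a/4) + C2*cos(sqrt(3)*5^(1/3)*a/4))*exp(-5^(1/3)*a/4)


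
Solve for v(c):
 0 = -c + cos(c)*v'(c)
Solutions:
 v(c) = C1 + Integral(c/cos(c), c)


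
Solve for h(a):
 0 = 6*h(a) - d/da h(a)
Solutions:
 h(a) = C1*exp(6*a)


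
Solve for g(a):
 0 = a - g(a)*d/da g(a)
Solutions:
 g(a) = -sqrt(C1 + a^2)
 g(a) = sqrt(C1 + a^2)


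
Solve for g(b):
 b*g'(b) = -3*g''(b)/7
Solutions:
 g(b) = C1 + C2*erf(sqrt(42)*b/6)


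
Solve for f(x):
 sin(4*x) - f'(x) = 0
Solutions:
 f(x) = C1 - cos(4*x)/4


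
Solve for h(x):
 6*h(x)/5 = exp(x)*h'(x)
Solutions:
 h(x) = C1*exp(-6*exp(-x)/5)


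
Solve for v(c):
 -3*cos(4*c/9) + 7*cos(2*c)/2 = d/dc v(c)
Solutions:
 v(c) = C1 - 27*sin(4*c/9)/4 + 7*sin(2*c)/4


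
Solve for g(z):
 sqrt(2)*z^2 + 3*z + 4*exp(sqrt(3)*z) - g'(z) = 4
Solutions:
 g(z) = C1 + sqrt(2)*z^3/3 + 3*z^2/2 - 4*z + 4*sqrt(3)*exp(sqrt(3)*z)/3


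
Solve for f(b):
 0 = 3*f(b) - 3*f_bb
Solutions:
 f(b) = C1*exp(-b) + C2*exp(b)


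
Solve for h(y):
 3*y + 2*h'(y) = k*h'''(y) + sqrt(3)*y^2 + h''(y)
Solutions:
 h(y) = C1 + C2*exp(y*(sqrt(8*k + 1) - 1)/(2*k)) + C3*exp(-y*(sqrt(8*k + 1) + 1)/(2*k)) + sqrt(3)*k*y/2 + sqrt(3)*y^3/6 - 3*y^2/4 + sqrt(3)*y^2/4 - 3*y/4 + sqrt(3)*y/4


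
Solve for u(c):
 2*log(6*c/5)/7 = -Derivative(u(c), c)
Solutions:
 u(c) = C1 - 2*c*log(c)/7 - 2*c*log(6)/7 + 2*c/7 + 2*c*log(5)/7


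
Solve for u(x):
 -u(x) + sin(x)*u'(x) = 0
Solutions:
 u(x) = C1*sqrt(cos(x) - 1)/sqrt(cos(x) + 1)


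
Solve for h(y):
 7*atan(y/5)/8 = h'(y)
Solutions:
 h(y) = C1 + 7*y*atan(y/5)/8 - 35*log(y^2 + 25)/16


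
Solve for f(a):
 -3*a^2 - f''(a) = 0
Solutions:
 f(a) = C1 + C2*a - a^4/4


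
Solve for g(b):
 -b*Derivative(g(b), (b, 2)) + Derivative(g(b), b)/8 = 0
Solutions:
 g(b) = C1 + C2*b^(9/8)


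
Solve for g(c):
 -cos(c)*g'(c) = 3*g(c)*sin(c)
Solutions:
 g(c) = C1*cos(c)^3


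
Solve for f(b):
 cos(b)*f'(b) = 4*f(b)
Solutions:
 f(b) = C1*(sin(b)^2 + 2*sin(b) + 1)/(sin(b)^2 - 2*sin(b) + 1)


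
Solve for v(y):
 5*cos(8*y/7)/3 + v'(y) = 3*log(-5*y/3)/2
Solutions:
 v(y) = C1 + 3*y*log(-y)/2 - 2*y*log(3) - 3*y/2 + y*log(15)/2 + y*log(5) - 35*sin(8*y/7)/24


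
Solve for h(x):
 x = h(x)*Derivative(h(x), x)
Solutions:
 h(x) = -sqrt(C1 + x^2)
 h(x) = sqrt(C1 + x^2)


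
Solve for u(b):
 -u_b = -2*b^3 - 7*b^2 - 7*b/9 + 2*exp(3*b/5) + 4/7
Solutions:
 u(b) = C1 + b^4/2 + 7*b^3/3 + 7*b^2/18 - 4*b/7 - 10*exp(3*b/5)/3


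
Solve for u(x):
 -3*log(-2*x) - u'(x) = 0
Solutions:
 u(x) = C1 - 3*x*log(-x) + 3*x*(1 - log(2))


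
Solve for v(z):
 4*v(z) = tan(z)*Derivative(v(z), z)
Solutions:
 v(z) = C1*sin(z)^4


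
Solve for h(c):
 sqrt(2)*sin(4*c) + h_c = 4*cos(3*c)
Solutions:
 h(c) = C1 + 4*sin(3*c)/3 + sqrt(2)*cos(4*c)/4


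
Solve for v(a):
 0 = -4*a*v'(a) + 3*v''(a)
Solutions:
 v(a) = C1 + C2*erfi(sqrt(6)*a/3)


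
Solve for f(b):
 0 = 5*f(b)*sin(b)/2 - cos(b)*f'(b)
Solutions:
 f(b) = C1/cos(b)^(5/2)


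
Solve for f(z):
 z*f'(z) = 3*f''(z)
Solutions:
 f(z) = C1 + C2*erfi(sqrt(6)*z/6)


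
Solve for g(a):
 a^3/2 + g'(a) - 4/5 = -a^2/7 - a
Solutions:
 g(a) = C1 - a^4/8 - a^3/21 - a^2/2 + 4*a/5


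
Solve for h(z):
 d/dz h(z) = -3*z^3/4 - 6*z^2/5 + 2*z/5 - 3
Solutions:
 h(z) = C1 - 3*z^4/16 - 2*z^3/5 + z^2/5 - 3*z


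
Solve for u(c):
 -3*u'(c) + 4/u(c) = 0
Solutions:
 u(c) = -sqrt(C1 + 24*c)/3
 u(c) = sqrt(C1 + 24*c)/3


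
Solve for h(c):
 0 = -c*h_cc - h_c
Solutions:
 h(c) = C1 + C2*log(c)


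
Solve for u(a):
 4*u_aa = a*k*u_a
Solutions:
 u(a) = Piecewise((-sqrt(2)*sqrt(pi)*C1*erf(sqrt(2)*a*sqrt(-k)/4)/sqrt(-k) - C2, (k > 0) | (k < 0)), (-C1*a - C2, True))


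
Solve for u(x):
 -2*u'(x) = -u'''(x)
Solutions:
 u(x) = C1 + C2*exp(-sqrt(2)*x) + C3*exp(sqrt(2)*x)


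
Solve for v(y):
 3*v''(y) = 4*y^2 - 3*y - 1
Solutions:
 v(y) = C1 + C2*y + y^4/9 - y^3/6 - y^2/6


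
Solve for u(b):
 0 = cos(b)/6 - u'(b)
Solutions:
 u(b) = C1 + sin(b)/6


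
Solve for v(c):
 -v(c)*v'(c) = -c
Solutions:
 v(c) = -sqrt(C1 + c^2)
 v(c) = sqrt(C1 + c^2)


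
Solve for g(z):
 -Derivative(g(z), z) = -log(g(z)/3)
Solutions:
 Integral(1/(-log(_y) + log(3)), (_y, g(z))) = C1 - z


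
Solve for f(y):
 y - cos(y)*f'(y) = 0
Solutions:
 f(y) = C1 + Integral(y/cos(y), y)


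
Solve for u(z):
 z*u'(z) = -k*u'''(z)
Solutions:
 u(z) = C1 + Integral(C2*airyai(z*(-1/k)^(1/3)) + C3*airybi(z*(-1/k)^(1/3)), z)


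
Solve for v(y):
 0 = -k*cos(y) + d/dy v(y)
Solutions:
 v(y) = C1 + k*sin(y)


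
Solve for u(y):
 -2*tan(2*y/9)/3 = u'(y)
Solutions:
 u(y) = C1 + 3*log(cos(2*y/9))


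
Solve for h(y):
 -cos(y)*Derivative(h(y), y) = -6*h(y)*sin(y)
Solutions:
 h(y) = C1/cos(y)^6


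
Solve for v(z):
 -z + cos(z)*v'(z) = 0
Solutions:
 v(z) = C1 + Integral(z/cos(z), z)


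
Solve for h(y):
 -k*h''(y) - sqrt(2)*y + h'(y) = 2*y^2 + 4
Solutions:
 h(y) = C1 + C2*exp(y/k) + 4*k^2*y + 2*k*y^2 + sqrt(2)*k*y + 2*y^3/3 + sqrt(2)*y^2/2 + 4*y


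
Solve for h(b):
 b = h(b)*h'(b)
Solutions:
 h(b) = -sqrt(C1 + b^2)
 h(b) = sqrt(C1 + b^2)


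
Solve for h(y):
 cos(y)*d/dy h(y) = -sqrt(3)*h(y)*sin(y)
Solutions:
 h(y) = C1*cos(y)^(sqrt(3))


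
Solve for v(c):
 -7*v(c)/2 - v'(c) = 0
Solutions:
 v(c) = C1*exp(-7*c/2)


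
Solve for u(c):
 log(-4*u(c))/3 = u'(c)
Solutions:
 -3*Integral(1/(log(-_y) + 2*log(2)), (_y, u(c))) = C1 - c


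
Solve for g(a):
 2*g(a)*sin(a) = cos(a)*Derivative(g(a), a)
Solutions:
 g(a) = C1/cos(a)^2


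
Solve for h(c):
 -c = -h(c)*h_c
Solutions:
 h(c) = -sqrt(C1 + c^2)
 h(c) = sqrt(C1 + c^2)


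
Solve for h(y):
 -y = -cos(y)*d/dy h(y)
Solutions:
 h(y) = C1 + Integral(y/cos(y), y)


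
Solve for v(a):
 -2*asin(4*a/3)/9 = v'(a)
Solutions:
 v(a) = C1 - 2*a*asin(4*a/3)/9 - sqrt(9 - 16*a^2)/18


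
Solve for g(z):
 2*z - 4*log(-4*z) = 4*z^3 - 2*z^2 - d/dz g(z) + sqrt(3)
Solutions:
 g(z) = C1 + z^4 - 2*z^3/3 - z^2 + 4*z*log(-z) + z*(-4 + sqrt(3) + 8*log(2))


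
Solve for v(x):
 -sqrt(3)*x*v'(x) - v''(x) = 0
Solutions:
 v(x) = C1 + C2*erf(sqrt(2)*3^(1/4)*x/2)


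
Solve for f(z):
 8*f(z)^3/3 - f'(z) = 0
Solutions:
 f(z) = -sqrt(6)*sqrt(-1/(C1 + 8*z))/2
 f(z) = sqrt(6)*sqrt(-1/(C1 + 8*z))/2


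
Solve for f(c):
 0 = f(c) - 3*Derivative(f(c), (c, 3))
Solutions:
 f(c) = C3*exp(3^(2/3)*c/3) + (C1*sin(3^(1/6)*c/2) + C2*cos(3^(1/6)*c/2))*exp(-3^(2/3)*c/6)


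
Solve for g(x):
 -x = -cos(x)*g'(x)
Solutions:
 g(x) = C1 + Integral(x/cos(x), x)


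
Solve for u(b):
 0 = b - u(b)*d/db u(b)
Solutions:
 u(b) = -sqrt(C1 + b^2)
 u(b) = sqrt(C1 + b^2)


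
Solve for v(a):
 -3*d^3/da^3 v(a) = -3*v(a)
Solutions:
 v(a) = C3*exp(a) + (C1*sin(sqrt(3)*a/2) + C2*cos(sqrt(3)*a/2))*exp(-a/2)


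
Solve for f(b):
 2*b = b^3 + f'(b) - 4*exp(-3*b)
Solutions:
 f(b) = C1 - b^4/4 + b^2 - 4*exp(-3*b)/3


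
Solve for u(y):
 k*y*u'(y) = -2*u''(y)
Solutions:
 u(y) = Piecewise((-sqrt(pi)*C1*erf(sqrt(k)*y/2)/sqrt(k) - C2, (k > 0) | (k < 0)), (-C1*y - C2, True))


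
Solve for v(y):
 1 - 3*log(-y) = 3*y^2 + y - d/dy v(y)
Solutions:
 v(y) = C1 + y^3 + y^2/2 + 3*y*log(-y) - 4*y


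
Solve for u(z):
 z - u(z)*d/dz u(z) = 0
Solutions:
 u(z) = -sqrt(C1 + z^2)
 u(z) = sqrt(C1 + z^2)


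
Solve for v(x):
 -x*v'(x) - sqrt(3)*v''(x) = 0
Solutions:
 v(x) = C1 + C2*erf(sqrt(2)*3^(3/4)*x/6)


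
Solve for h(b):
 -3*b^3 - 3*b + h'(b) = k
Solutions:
 h(b) = C1 + 3*b^4/4 + 3*b^2/2 + b*k


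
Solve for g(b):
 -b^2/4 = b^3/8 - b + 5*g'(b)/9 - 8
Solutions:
 g(b) = C1 - 9*b^4/160 - 3*b^3/20 + 9*b^2/10 + 72*b/5


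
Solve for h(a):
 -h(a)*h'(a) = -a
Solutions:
 h(a) = -sqrt(C1 + a^2)
 h(a) = sqrt(C1 + a^2)


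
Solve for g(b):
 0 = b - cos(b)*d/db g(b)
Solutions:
 g(b) = C1 + Integral(b/cos(b), b)


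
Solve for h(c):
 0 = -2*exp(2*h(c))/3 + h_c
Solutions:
 h(c) = log(-1/(C1 + 2*c))/2 - log(2) + log(6)/2
 h(c) = log(-sqrt(-1/(C1 + 2*c))) - log(2) + log(6)/2


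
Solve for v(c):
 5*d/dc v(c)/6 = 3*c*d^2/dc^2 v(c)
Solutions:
 v(c) = C1 + C2*c^(23/18)


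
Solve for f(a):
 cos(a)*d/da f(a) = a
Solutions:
 f(a) = C1 + Integral(a/cos(a), a)


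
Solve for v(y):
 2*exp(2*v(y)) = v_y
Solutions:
 v(y) = log(-sqrt(-1/(C1 + 2*y))) - log(2)/2
 v(y) = log(-1/(C1 + 2*y))/2 - log(2)/2


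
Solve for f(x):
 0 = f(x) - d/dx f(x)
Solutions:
 f(x) = C1*exp(x)


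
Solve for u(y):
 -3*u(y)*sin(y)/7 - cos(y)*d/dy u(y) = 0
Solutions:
 u(y) = C1*cos(y)^(3/7)


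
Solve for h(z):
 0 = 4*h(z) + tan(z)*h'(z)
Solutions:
 h(z) = C1/sin(z)^4


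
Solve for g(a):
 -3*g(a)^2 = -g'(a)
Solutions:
 g(a) = -1/(C1 + 3*a)


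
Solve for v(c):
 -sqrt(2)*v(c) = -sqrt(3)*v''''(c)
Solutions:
 v(c) = C1*exp(-2^(1/8)*3^(7/8)*c/3) + C2*exp(2^(1/8)*3^(7/8)*c/3) + C3*sin(2^(1/8)*3^(7/8)*c/3) + C4*cos(2^(1/8)*3^(7/8)*c/3)


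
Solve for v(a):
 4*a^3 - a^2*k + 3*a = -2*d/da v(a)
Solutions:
 v(a) = C1 - a^4/2 + a^3*k/6 - 3*a^2/4


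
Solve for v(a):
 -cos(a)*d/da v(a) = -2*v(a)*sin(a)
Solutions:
 v(a) = C1/cos(a)^2


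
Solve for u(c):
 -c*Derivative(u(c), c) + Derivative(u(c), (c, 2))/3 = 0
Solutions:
 u(c) = C1 + C2*erfi(sqrt(6)*c/2)


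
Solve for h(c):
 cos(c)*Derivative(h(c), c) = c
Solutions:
 h(c) = C1 + Integral(c/cos(c), c)


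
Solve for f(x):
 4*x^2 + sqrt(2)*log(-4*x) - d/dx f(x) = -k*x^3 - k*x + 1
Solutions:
 f(x) = C1 + k*x^4/4 + k*x^2/2 + 4*x^3/3 + sqrt(2)*x*log(-x) + x*(-sqrt(2) - 1 + 2*sqrt(2)*log(2))


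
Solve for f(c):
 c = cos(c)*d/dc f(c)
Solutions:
 f(c) = C1 + Integral(c/cos(c), c)


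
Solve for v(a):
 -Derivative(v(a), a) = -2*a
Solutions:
 v(a) = C1 + a^2


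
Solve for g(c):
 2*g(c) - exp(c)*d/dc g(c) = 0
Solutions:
 g(c) = C1*exp(-2*exp(-c))


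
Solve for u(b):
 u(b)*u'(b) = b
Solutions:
 u(b) = -sqrt(C1 + b^2)
 u(b) = sqrt(C1 + b^2)


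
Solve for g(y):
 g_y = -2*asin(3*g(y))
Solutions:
 Integral(1/asin(3*_y), (_y, g(y))) = C1 - 2*y


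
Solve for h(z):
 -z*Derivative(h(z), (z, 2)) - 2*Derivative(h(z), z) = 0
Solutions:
 h(z) = C1 + C2/z


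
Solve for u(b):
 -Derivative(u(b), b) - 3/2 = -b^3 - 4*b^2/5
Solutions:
 u(b) = C1 + b^4/4 + 4*b^3/15 - 3*b/2


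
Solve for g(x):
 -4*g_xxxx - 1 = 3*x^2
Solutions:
 g(x) = C1 + C2*x + C3*x^2 + C4*x^3 - x^6/480 - x^4/96


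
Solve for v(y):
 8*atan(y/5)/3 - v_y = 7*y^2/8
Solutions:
 v(y) = C1 - 7*y^3/24 + 8*y*atan(y/5)/3 - 20*log(y^2 + 25)/3


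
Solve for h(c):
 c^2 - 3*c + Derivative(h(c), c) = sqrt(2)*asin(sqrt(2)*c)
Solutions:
 h(c) = C1 - c^3/3 + 3*c^2/2 + sqrt(2)*(c*asin(sqrt(2)*c) + sqrt(2)*sqrt(1 - 2*c^2)/2)


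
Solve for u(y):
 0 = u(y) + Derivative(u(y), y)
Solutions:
 u(y) = C1*exp(-y)


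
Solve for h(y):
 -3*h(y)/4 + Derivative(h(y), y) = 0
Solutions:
 h(y) = C1*exp(3*y/4)


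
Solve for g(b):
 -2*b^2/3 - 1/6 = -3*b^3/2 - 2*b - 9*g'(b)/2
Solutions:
 g(b) = C1 - b^4/12 + 4*b^3/81 - 2*b^2/9 + b/27


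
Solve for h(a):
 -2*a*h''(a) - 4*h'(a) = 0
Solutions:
 h(a) = C1 + C2/a


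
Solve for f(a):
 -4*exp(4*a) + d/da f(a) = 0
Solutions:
 f(a) = C1 + exp(4*a)


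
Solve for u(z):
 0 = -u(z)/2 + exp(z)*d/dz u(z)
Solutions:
 u(z) = C1*exp(-exp(-z)/2)


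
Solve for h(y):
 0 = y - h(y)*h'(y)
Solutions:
 h(y) = -sqrt(C1 + y^2)
 h(y) = sqrt(C1 + y^2)


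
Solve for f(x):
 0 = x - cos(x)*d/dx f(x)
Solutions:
 f(x) = C1 + Integral(x/cos(x), x)


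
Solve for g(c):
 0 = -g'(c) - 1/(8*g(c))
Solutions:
 g(c) = -sqrt(C1 - c)/2
 g(c) = sqrt(C1 - c)/2


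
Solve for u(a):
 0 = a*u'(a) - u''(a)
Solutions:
 u(a) = C1 + C2*erfi(sqrt(2)*a/2)


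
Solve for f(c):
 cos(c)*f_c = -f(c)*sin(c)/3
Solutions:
 f(c) = C1*cos(c)^(1/3)


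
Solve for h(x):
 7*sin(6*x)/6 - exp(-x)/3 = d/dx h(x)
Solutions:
 h(x) = C1 - 7*cos(6*x)/36 + exp(-x)/3


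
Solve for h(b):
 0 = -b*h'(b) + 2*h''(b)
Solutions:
 h(b) = C1 + C2*erfi(b/2)


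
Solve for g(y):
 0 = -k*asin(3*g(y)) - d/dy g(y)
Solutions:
 Integral(1/asin(3*_y), (_y, g(y))) = C1 - k*y


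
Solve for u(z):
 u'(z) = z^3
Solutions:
 u(z) = C1 + z^4/4


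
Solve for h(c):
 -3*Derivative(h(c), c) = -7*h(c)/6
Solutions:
 h(c) = C1*exp(7*c/18)


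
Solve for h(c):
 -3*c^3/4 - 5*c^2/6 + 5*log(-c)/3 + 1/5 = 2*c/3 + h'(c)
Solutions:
 h(c) = C1 - 3*c^4/16 - 5*c^3/18 - c^2/3 + 5*c*log(-c)/3 - 22*c/15


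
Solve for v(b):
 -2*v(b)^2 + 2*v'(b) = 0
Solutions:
 v(b) = -1/(C1 + b)


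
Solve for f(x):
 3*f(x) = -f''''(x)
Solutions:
 f(x) = (C1*sin(sqrt(2)*3^(1/4)*x/2) + C2*cos(sqrt(2)*3^(1/4)*x/2))*exp(-sqrt(2)*3^(1/4)*x/2) + (C3*sin(sqrt(2)*3^(1/4)*x/2) + C4*cos(sqrt(2)*3^(1/4)*x/2))*exp(sqrt(2)*3^(1/4)*x/2)


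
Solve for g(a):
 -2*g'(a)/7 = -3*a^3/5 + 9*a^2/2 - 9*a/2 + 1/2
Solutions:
 g(a) = C1 + 21*a^4/40 - 21*a^3/4 + 63*a^2/8 - 7*a/4


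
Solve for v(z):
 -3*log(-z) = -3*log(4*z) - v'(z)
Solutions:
 v(z) = C1 + 3*z*(-2*log(2) + I*pi)


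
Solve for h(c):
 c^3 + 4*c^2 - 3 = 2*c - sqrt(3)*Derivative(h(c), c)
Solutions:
 h(c) = C1 - sqrt(3)*c^4/12 - 4*sqrt(3)*c^3/9 + sqrt(3)*c^2/3 + sqrt(3)*c


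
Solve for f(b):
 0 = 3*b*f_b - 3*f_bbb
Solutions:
 f(b) = C1 + Integral(C2*airyai(b) + C3*airybi(b), b)


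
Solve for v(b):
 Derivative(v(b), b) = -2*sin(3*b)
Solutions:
 v(b) = C1 + 2*cos(3*b)/3


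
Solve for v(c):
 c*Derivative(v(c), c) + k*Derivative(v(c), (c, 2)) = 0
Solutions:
 v(c) = C1 + C2*sqrt(k)*erf(sqrt(2)*c*sqrt(1/k)/2)


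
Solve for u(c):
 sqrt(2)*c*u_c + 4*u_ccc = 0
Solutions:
 u(c) = C1 + Integral(C2*airyai(-sqrt(2)*c/2) + C3*airybi(-sqrt(2)*c/2), c)


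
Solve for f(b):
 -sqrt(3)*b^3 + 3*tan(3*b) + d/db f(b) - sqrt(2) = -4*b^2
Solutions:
 f(b) = C1 + sqrt(3)*b^4/4 - 4*b^3/3 + sqrt(2)*b + log(cos(3*b))


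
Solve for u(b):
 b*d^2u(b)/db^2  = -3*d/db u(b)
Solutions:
 u(b) = C1 + C2/b^2


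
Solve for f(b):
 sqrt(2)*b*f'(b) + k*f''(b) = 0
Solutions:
 f(b) = C1 + C2*sqrt(k)*erf(2^(3/4)*b*sqrt(1/k)/2)


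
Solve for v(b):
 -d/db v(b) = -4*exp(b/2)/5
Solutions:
 v(b) = C1 + 8*exp(b/2)/5


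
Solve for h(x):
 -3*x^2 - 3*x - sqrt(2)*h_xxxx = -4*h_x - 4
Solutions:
 h(x) = C1 + C4*exp(sqrt(2)*x) + x^3/4 + 3*x^2/8 - x + (C2*sin(sqrt(6)*x/2) + C3*cos(sqrt(6)*x/2))*exp(-sqrt(2)*x/2)


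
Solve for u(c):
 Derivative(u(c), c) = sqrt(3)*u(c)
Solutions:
 u(c) = C1*exp(sqrt(3)*c)


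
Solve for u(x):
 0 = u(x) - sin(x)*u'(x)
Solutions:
 u(x) = C1*sqrt(cos(x) - 1)/sqrt(cos(x) + 1)


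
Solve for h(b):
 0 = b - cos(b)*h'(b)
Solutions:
 h(b) = C1 + Integral(b/cos(b), b)


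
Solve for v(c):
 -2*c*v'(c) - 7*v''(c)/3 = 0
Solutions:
 v(c) = C1 + C2*erf(sqrt(21)*c/7)


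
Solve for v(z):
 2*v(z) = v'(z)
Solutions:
 v(z) = C1*exp(2*z)


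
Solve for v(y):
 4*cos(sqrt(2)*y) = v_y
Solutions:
 v(y) = C1 + 2*sqrt(2)*sin(sqrt(2)*y)


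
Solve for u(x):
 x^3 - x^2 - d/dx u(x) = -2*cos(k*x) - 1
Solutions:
 u(x) = C1 + x^4/4 - x^3/3 + x + 2*sin(k*x)/k


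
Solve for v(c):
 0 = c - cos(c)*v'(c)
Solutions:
 v(c) = C1 + Integral(c/cos(c), c)


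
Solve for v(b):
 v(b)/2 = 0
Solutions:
 v(b) = 0


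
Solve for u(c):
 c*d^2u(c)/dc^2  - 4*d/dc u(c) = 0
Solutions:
 u(c) = C1 + C2*c^5


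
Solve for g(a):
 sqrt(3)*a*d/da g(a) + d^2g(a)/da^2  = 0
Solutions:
 g(a) = C1 + C2*erf(sqrt(2)*3^(1/4)*a/2)


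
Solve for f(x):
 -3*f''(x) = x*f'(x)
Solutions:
 f(x) = C1 + C2*erf(sqrt(6)*x/6)


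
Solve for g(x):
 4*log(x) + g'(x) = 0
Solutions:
 g(x) = C1 - 4*x*log(x) + 4*x


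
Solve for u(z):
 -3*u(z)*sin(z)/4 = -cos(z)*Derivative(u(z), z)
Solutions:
 u(z) = C1/cos(z)^(3/4)


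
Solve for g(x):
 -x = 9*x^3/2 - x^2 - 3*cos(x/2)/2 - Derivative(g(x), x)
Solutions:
 g(x) = C1 + 9*x^4/8 - x^3/3 + x^2/2 - 3*sin(x/2)


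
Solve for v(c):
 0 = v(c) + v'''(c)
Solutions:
 v(c) = C3*exp(-c) + (C1*sin(sqrt(3)*c/2) + C2*cos(sqrt(3)*c/2))*exp(c/2)


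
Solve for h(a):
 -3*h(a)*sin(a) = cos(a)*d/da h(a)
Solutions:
 h(a) = C1*cos(a)^3


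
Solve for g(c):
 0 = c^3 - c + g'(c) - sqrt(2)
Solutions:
 g(c) = C1 - c^4/4 + c^2/2 + sqrt(2)*c


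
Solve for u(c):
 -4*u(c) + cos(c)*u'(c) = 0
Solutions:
 u(c) = C1*(sin(c)^2 + 2*sin(c) + 1)/(sin(c)^2 - 2*sin(c) + 1)


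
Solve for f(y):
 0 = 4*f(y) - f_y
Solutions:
 f(y) = C1*exp(4*y)


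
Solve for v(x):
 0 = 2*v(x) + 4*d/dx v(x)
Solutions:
 v(x) = C1*exp(-x/2)


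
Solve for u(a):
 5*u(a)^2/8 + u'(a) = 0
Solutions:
 u(a) = 8/(C1 + 5*a)


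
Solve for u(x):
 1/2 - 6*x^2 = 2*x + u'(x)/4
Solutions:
 u(x) = C1 - 8*x^3 - 4*x^2 + 2*x


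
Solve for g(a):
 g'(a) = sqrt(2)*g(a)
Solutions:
 g(a) = C1*exp(sqrt(2)*a)


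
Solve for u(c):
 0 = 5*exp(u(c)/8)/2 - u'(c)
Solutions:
 u(c) = 8*log(-1/(C1 + 5*c)) + 32*log(2)


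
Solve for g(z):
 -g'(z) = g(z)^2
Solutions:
 g(z) = 1/(C1 + z)


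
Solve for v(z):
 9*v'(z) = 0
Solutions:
 v(z) = C1


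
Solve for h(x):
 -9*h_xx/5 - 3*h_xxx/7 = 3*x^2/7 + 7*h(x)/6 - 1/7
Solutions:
 h(x) = C1*exp(x*(-84 + 42*2^(2/3)*63^(1/3)/(5*sqrt(3145) + 377)^(1/3) + 294^(1/3)*(5*sqrt(3145) + 377)^(1/3))/60)*sin(3^(1/6)*x*(-3^(2/3)*98^(1/3)*(5*sqrt(3145) + 377)^(1/3) + 126*2^(2/3)*7^(1/3)/(5*sqrt(3145) + 377)^(1/3))/60) + C2*exp(x*(-84 + 42*2^(2/3)*63^(1/3)/(5*sqrt(3145) + 377)^(1/3) + 294^(1/3)*(5*sqrt(3145) + 377)^(1/3))/60)*cos(3^(1/6)*x*(-3^(2/3)*98^(1/3)*(5*sqrt(3145) + 377)^(1/3) + 126*2^(2/3)*7^(1/3)/(5*sqrt(3145) + 377)^(1/3))/60) + C3*exp(-x*(42*2^(2/3)*63^(1/3)/(5*sqrt(3145) + 377)^(1/3) + 42 + 294^(1/3)*(5*sqrt(3145) + 377)^(1/3))/30) - 18*x^2/49 + 2154/1715


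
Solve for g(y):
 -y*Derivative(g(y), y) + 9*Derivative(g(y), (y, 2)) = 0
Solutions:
 g(y) = C1 + C2*erfi(sqrt(2)*y/6)


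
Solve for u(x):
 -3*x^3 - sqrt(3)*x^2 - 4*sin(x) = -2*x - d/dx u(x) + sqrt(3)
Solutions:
 u(x) = C1 + 3*x^4/4 + sqrt(3)*x^3/3 - x^2 + sqrt(3)*x - 4*cos(x)


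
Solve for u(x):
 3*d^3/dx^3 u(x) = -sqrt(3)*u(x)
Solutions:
 u(x) = C3*exp(-3^(5/6)*x/3) + (C1*sin(3^(1/3)*x/2) + C2*cos(3^(1/3)*x/2))*exp(3^(5/6)*x/6)


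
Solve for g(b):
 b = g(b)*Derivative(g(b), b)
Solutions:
 g(b) = -sqrt(C1 + b^2)
 g(b) = sqrt(C1 + b^2)


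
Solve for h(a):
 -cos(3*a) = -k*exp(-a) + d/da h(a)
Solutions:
 h(a) = C1 - k*exp(-a) - sin(3*a)/3


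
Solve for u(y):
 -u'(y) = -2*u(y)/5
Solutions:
 u(y) = C1*exp(2*y/5)


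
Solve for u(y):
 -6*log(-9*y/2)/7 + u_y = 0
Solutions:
 u(y) = C1 + 6*y*log(-y)/7 + 6*y*(-1 - log(2) + 2*log(3))/7


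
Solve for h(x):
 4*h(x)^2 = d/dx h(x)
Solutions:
 h(x) = -1/(C1 + 4*x)


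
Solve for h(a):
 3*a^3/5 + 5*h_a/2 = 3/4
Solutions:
 h(a) = C1 - 3*a^4/50 + 3*a/10


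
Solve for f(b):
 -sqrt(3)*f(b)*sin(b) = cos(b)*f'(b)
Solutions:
 f(b) = C1*cos(b)^(sqrt(3))


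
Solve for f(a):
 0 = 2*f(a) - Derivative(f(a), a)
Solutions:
 f(a) = C1*exp(2*a)


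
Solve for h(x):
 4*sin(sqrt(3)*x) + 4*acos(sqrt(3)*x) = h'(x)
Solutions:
 h(x) = C1 + 4*x*acos(sqrt(3)*x) - 4*sqrt(3)*sqrt(1 - 3*x^2)/3 - 4*sqrt(3)*cos(sqrt(3)*x)/3


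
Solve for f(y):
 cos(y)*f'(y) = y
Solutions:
 f(y) = C1 + Integral(y/cos(y), y)


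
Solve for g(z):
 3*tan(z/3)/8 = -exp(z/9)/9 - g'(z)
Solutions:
 g(z) = C1 - exp(z/9) + 9*log(cos(z/3))/8


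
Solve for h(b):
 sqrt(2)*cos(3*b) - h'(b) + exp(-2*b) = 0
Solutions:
 h(b) = C1 + sqrt(2)*sin(3*b)/3 - exp(-2*b)/2


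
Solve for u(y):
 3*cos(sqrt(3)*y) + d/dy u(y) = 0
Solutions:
 u(y) = C1 - sqrt(3)*sin(sqrt(3)*y)


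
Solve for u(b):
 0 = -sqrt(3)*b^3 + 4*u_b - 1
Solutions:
 u(b) = C1 + sqrt(3)*b^4/16 + b/4


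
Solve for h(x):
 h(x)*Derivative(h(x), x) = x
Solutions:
 h(x) = -sqrt(C1 + x^2)
 h(x) = sqrt(C1 + x^2)


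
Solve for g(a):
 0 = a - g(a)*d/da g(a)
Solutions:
 g(a) = -sqrt(C1 + a^2)
 g(a) = sqrt(C1 + a^2)


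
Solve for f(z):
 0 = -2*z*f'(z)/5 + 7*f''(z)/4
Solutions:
 f(z) = C1 + C2*erfi(2*sqrt(35)*z/35)


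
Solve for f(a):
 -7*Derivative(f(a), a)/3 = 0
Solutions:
 f(a) = C1


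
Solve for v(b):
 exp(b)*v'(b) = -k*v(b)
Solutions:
 v(b) = C1*exp(k*exp(-b))


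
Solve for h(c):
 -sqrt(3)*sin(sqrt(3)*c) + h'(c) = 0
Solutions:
 h(c) = C1 - cos(sqrt(3)*c)


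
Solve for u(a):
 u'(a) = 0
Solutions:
 u(a) = C1


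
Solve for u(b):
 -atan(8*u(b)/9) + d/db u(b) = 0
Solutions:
 Integral(1/atan(8*_y/9), (_y, u(b))) = C1 + b


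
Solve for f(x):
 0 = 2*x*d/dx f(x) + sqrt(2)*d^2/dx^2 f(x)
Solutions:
 f(x) = C1 + C2*erf(2^(3/4)*x/2)


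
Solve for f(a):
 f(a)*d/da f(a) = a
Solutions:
 f(a) = -sqrt(C1 + a^2)
 f(a) = sqrt(C1 + a^2)


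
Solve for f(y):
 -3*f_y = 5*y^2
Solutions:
 f(y) = C1 - 5*y^3/9


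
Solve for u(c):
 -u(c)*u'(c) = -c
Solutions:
 u(c) = -sqrt(C1 + c^2)
 u(c) = sqrt(C1 + c^2)


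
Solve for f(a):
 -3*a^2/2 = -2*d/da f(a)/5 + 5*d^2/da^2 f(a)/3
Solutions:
 f(a) = C1 + C2*exp(6*a/25) + 5*a^3/4 + 125*a^2/8 + 3125*a/24


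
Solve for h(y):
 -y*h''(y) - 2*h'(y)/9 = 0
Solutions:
 h(y) = C1 + C2*y^(7/9)


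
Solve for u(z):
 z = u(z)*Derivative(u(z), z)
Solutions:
 u(z) = -sqrt(C1 + z^2)
 u(z) = sqrt(C1 + z^2)


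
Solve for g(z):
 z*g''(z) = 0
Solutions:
 g(z) = C1 + C2*z


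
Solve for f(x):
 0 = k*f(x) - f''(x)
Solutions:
 f(x) = C1*exp(-sqrt(k)*x) + C2*exp(sqrt(k)*x)


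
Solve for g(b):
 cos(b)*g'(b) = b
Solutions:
 g(b) = C1 + Integral(b/cos(b), b)


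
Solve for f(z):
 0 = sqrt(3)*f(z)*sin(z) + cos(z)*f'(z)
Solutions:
 f(z) = C1*cos(z)^(sqrt(3))


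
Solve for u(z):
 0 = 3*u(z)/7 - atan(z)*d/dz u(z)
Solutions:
 u(z) = C1*exp(3*Integral(1/atan(z), z)/7)


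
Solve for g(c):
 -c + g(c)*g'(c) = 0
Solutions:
 g(c) = -sqrt(C1 + c^2)
 g(c) = sqrt(C1 + c^2)


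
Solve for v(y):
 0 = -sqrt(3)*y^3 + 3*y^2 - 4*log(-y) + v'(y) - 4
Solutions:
 v(y) = C1 + sqrt(3)*y^4/4 - y^3 + 4*y*log(-y)


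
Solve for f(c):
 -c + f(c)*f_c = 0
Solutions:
 f(c) = -sqrt(C1 + c^2)
 f(c) = sqrt(C1 + c^2)


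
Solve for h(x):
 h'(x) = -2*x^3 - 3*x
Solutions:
 h(x) = C1 - x^4/2 - 3*x^2/2


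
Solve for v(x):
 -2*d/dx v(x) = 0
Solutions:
 v(x) = C1


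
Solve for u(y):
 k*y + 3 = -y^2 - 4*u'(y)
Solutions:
 u(y) = C1 - k*y^2/8 - y^3/12 - 3*y/4


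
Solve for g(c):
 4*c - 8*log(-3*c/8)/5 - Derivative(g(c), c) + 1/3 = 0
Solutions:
 g(c) = C1 + 2*c^2 - 8*c*log(-c)/5 + c*(-24*log(3) + 29 + 72*log(2))/15


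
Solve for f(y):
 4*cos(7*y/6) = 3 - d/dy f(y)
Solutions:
 f(y) = C1 + 3*y - 24*sin(7*y/6)/7


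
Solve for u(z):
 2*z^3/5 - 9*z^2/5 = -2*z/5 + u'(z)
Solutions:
 u(z) = C1 + z^4/10 - 3*z^3/5 + z^2/5


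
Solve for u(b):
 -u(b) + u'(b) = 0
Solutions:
 u(b) = C1*exp(b)


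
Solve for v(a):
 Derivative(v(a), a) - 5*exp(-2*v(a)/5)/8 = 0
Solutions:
 v(a) = 5*log(-sqrt(C1 + 5*a)) - 5*log(10) + 5*log(5)/2
 v(a) = 5*log(C1 + 5*a)/2 - 5*log(10) + 5*log(5)/2


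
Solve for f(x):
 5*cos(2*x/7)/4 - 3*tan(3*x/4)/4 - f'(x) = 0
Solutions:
 f(x) = C1 + log(cos(3*x/4)) + 35*sin(2*x/7)/8


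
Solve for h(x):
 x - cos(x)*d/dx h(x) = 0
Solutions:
 h(x) = C1 + Integral(x/cos(x), x)


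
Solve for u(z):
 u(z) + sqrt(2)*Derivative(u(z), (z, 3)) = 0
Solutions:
 u(z) = C3*exp(-2^(5/6)*z/2) + (C1*sin(2^(5/6)*sqrt(3)*z/4) + C2*cos(2^(5/6)*sqrt(3)*z/4))*exp(2^(5/6)*z/4)


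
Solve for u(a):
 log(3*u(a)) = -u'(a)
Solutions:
 Integral(1/(log(_y) + log(3)), (_y, u(a))) = C1 - a


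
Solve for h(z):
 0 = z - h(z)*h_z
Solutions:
 h(z) = -sqrt(C1 + z^2)
 h(z) = sqrt(C1 + z^2)


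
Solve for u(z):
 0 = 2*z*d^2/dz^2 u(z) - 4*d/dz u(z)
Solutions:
 u(z) = C1 + C2*z^3


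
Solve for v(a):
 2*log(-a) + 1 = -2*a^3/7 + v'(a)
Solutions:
 v(a) = C1 + a^4/14 + 2*a*log(-a) - a


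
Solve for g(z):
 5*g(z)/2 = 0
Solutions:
 g(z) = 0


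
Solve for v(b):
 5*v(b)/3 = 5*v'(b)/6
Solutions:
 v(b) = C1*exp(2*b)


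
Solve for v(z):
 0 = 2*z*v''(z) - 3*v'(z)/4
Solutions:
 v(z) = C1 + C2*z^(11/8)


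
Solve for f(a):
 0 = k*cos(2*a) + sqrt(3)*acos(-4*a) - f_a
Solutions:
 f(a) = C1 + k*sin(2*a)/2 + sqrt(3)*(a*acos(-4*a) + sqrt(1 - 16*a^2)/4)


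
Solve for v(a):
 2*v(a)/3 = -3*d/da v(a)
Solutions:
 v(a) = C1*exp(-2*a/9)


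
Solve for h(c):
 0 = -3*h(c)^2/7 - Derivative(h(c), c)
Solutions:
 h(c) = 7/(C1 + 3*c)


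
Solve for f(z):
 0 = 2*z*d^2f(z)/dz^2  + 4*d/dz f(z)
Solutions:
 f(z) = C1 + C2/z


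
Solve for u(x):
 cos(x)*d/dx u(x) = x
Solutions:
 u(x) = C1 + Integral(x/cos(x), x)


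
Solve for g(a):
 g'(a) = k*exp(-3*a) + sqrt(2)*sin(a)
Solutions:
 g(a) = C1 - k*exp(-3*a)/3 - sqrt(2)*cos(a)


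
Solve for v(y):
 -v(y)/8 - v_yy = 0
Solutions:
 v(y) = C1*sin(sqrt(2)*y/4) + C2*cos(sqrt(2)*y/4)


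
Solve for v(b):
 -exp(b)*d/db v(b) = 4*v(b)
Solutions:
 v(b) = C1*exp(4*exp(-b))


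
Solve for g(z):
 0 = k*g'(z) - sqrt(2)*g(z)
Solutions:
 g(z) = C1*exp(sqrt(2)*z/k)


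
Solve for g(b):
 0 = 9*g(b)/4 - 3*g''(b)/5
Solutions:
 g(b) = C1*exp(-sqrt(15)*b/2) + C2*exp(sqrt(15)*b/2)


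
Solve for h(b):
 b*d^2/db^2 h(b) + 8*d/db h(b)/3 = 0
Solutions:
 h(b) = C1 + C2/b^(5/3)


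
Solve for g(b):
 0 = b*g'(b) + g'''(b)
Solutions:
 g(b) = C1 + Integral(C2*airyai(-b) + C3*airybi(-b), b)


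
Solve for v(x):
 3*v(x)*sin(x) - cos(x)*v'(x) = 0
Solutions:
 v(x) = C1/cos(x)^3


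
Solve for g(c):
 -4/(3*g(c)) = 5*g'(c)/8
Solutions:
 g(c) = -sqrt(C1 - 960*c)/15
 g(c) = sqrt(C1 - 960*c)/15


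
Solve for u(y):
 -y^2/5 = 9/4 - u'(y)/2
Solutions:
 u(y) = C1 + 2*y^3/15 + 9*y/2


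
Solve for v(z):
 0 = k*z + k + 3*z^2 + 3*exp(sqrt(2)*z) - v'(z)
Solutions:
 v(z) = C1 + k*z^2/2 + k*z + z^3 + 3*sqrt(2)*exp(sqrt(2)*z)/2


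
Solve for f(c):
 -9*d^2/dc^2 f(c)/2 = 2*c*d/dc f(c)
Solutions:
 f(c) = C1 + C2*erf(sqrt(2)*c/3)


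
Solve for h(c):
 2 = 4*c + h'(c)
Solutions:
 h(c) = C1 - 2*c^2 + 2*c


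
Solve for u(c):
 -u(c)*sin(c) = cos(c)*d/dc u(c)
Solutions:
 u(c) = C1*cos(c)


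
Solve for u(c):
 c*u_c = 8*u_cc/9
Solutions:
 u(c) = C1 + C2*erfi(3*c/4)


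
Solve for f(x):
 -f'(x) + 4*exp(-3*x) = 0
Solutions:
 f(x) = C1 - 4*exp(-3*x)/3


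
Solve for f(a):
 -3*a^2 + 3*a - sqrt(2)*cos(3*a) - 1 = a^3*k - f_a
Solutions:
 f(a) = C1 + a^4*k/4 + a^3 - 3*a^2/2 + a + sqrt(2)*sin(3*a)/3


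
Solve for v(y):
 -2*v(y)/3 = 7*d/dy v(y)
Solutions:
 v(y) = C1*exp(-2*y/21)


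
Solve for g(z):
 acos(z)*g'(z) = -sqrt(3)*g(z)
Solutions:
 g(z) = C1*exp(-sqrt(3)*Integral(1/acos(z), z))


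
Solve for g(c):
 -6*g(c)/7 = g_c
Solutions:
 g(c) = C1*exp(-6*c/7)


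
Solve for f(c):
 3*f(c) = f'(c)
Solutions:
 f(c) = C1*exp(3*c)


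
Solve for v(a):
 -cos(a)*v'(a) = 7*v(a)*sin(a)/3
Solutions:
 v(a) = C1*cos(a)^(7/3)


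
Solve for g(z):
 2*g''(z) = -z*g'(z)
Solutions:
 g(z) = C1 + C2*erf(z/2)


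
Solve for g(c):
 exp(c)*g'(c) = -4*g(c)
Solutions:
 g(c) = C1*exp(4*exp(-c))


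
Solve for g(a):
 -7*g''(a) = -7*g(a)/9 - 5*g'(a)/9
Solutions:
 g(a) = C1*exp(a*(5 - sqrt(1789))/126) + C2*exp(a*(5 + sqrt(1789))/126)


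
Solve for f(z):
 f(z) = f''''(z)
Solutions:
 f(z) = C1*exp(-z) + C2*exp(z) + C3*sin(z) + C4*cos(z)


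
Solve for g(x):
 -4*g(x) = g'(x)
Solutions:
 g(x) = C1*exp(-4*x)


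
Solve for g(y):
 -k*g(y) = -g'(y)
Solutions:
 g(y) = C1*exp(k*y)


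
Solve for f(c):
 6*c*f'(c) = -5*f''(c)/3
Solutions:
 f(c) = C1 + C2*erf(3*sqrt(5)*c/5)


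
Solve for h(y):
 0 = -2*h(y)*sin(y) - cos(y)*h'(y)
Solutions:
 h(y) = C1*cos(y)^2


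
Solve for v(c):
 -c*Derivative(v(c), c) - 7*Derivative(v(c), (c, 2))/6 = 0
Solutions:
 v(c) = C1 + C2*erf(sqrt(21)*c/7)


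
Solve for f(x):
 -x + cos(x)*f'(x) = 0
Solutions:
 f(x) = C1 + Integral(x/cos(x), x)


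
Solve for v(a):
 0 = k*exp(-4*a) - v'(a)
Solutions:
 v(a) = C1 - k*exp(-4*a)/4


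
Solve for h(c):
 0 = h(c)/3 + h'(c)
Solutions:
 h(c) = C1*exp(-c/3)


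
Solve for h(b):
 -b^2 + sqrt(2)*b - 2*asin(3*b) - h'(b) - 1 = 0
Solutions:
 h(b) = C1 - b^3/3 + sqrt(2)*b^2/2 - 2*b*asin(3*b) - b - 2*sqrt(1 - 9*b^2)/3


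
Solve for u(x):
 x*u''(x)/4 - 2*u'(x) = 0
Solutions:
 u(x) = C1 + C2*x^9


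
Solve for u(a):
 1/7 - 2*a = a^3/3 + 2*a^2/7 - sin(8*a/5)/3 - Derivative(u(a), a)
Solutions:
 u(a) = C1 + a^4/12 + 2*a^3/21 + a^2 - a/7 + 5*cos(8*a/5)/24


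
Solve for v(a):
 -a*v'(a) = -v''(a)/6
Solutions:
 v(a) = C1 + C2*erfi(sqrt(3)*a)


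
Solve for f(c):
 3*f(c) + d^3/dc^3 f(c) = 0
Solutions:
 f(c) = C3*exp(-3^(1/3)*c) + (C1*sin(3^(5/6)*c/2) + C2*cos(3^(5/6)*c/2))*exp(3^(1/3)*c/2)


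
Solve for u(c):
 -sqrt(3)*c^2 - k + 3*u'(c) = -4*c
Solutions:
 u(c) = C1 + sqrt(3)*c^3/9 - 2*c^2/3 + c*k/3


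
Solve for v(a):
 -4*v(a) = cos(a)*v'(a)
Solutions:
 v(a) = C1*(sin(a)^2 - 2*sin(a) + 1)/(sin(a)^2 + 2*sin(a) + 1)


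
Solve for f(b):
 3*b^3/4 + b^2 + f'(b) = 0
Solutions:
 f(b) = C1 - 3*b^4/16 - b^3/3


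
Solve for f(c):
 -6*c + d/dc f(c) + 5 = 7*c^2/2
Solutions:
 f(c) = C1 + 7*c^3/6 + 3*c^2 - 5*c


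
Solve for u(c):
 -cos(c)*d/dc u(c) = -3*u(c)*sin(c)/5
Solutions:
 u(c) = C1/cos(c)^(3/5)


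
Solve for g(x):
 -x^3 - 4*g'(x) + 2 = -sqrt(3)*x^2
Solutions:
 g(x) = C1 - x^4/16 + sqrt(3)*x^3/12 + x/2


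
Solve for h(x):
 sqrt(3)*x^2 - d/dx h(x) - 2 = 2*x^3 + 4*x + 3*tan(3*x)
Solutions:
 h(x) = C1 - x^4/2 + sqrt(3)*x^3/3 - 2*x^2 - 2*x + log(cos(3*x))


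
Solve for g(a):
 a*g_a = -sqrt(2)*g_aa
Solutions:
 g(a) = C1 + C2*erf(2^(1/4)*a/2)


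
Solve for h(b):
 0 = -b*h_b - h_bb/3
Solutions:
 h(b) = C1 + C2*erf(sqrt(6)*b/2)


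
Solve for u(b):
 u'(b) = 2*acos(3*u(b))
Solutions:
 Integral(1/acos(3*_y), (_y, u(b))) = C1 + 2*b


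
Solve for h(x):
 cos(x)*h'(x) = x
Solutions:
 h(x) = C1 + Integral(x/cos(x), x)


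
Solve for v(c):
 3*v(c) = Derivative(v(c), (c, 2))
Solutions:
 v(c) = C1*exp(-sqrt(3)*c) + C2*exp(sqrt(3)*c)


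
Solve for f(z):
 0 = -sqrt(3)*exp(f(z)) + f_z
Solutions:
 f(z) = log(-1/(C1 + sqrt(3)*z))


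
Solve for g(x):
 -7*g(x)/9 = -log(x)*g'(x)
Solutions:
 g(x) = C1*exp(7*li(x)/9)


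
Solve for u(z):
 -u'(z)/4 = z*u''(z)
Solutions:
 u(z) = C1 + C2*z^(3/4)


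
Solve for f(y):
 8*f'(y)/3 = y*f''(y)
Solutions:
 f(y) = C1 + C2*y^(11/3)


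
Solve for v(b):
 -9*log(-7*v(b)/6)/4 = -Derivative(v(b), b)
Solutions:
 -4*Integral(1/(log(-_y) - log(6) + log(7)), (_y, v(b)))/9 = C1 - b


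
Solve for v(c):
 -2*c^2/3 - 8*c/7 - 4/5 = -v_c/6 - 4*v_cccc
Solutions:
 v(c) = C1 + C4*exp(-3^(2/3)*c/6) + 4*c^3/3 + 24*c^2/7 + 24*c/5 + (C2*sin(3^(1/6)*c/4) + C3*cos(3^(1/6)*c/4))*exp(3^(2/3)*c/12)


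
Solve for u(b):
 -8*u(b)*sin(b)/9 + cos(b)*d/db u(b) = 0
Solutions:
 u(b) = C1/cos(b)^(8/9)


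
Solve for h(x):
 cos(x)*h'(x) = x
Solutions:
 h(x) = C1 + Integral(x/cos(x), x)


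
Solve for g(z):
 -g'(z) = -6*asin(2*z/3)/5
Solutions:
 g(z) = C1 + 6*z*asin(2*z/3)/5 + 3*sqrt(9 - 4*z^2)/5


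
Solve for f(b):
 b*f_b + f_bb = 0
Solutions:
 f(b) = C1 + C2*erf(sqrt(2)*b/2)


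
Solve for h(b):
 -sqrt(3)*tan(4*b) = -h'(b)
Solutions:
 h(b) = C1 - sqrt(3)*log(cos(4*b))/4


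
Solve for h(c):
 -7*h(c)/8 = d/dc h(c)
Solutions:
 h(c) = C1*exp(-7*c/8)


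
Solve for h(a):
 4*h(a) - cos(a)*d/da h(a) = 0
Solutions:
 h(a) = C1*(sin(a)^2 + 2*sin(a) + 1)/(sin(a)^2 - 2*sin(a) + 1)


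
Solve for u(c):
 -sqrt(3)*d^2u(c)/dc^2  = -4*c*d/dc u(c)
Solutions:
 u(c) = C1 + C2*erfi(sqrt(2)*3^(3/4)*c/3)


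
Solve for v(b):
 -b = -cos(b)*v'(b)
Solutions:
 v(b) = C1 + Integral(b/cos(b), b)


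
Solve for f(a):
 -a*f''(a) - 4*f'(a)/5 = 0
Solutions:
 f(a) = C1 + C2*a^(1/5)


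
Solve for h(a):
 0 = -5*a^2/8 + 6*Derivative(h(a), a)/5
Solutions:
 h(a) = C1 + 25*a^3/144


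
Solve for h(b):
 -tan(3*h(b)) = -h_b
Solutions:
 h(b) = -asin(C1*exp(3*b))/3 + pi/3
 h(b) = asin(C1*exp(3*b))/3


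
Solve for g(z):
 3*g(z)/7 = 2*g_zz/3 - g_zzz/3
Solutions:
 g(z) = C1*exp(z*(56*14^(1/3)/(9*sqrt(57) + 131)^(1/3) + 14^(2/3)*(9*sqrt(57) + 131)^(1/3) + 56)/84)*sin(14^(1/3)*sqrt(3)*z*(-14^(1/3)*(9*sqrt(57) + 131)^(1/3) + 56/(9*sqrt(57) + 131)^(1/3))/84) + C2*exp(z*(56*14^(1/3)/(9*sqrt(57) + 131)^(1/3) + 14^(2/3)*(9*sqrt(57) + 131)^(1/3) + 56)/84)*cos(14^(1/3)*sqrt(3)*z*(-14^(1/3)*(9*sqrt(57) + 131)^(1/3) + 56/(9*sqrt(57) + 131)^(1/3))/84) + C3*exp(z*(-14^(2/3)*(9*sqrt(57) + 131)^(1/3) - 56*14^(1/3)/(9*sqrt(57) + 131)^(1/3) + 28)/42)


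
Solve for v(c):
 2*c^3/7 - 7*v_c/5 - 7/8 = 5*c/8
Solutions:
 v(c) = C1 + 5*c^4/98 - 25*c^2/112 - 5*c/8


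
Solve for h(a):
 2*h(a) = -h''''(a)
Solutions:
 h(a) = (C1*sin(2^(3/4)*a/2) + C2*cos(2^(3/4)*a/2))*exp(-2^(3/4)*a/2) + (C3*sin(2^(3/4)*a/2) + C4*cos(2^(3/4)*a/2))*exp(2^(3/4)*a/2)


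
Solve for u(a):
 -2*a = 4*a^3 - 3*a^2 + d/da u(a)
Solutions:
 u(a) = C1 - a^4 + a^3 - a^2


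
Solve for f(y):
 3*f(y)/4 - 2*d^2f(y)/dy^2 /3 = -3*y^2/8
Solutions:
 f(y) = C1*exp(-3*sqrt(2)*y/4) + C2*exp(3*sqrt(2)*y/4) - y^2/2 - 8/9


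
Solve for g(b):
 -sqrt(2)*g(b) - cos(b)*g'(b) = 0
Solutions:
 g(b) = C1*(sin(b) - 1)^(sqrt(2)/2)/(sin(b) + 1)^(sqrt(2)/2)


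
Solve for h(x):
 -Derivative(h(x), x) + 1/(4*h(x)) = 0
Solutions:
 h(x) = -sqrt(C1 + 2*x)/2
 h(x) = sqrt(C1 + 2*x)/2


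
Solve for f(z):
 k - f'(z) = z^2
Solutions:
 f(z) = C1 + k*z - z^3/3


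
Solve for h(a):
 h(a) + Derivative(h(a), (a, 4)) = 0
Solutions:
 h(a) = (C1*sin(sqrt(2)*a/2) + C2*cos(sqrt(2)*a/2))*exp(-sqrt(2)*a/2) + (C3*sin(sqrt(2)*a/2) + C4*cos(sqrt(2)*a/2))*exp(sqrt(2)*a/2)


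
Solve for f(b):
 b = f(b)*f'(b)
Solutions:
 f(b) = -sqrt(C1 + b^2)
 f(b) = sqrt(C1 + b^2)


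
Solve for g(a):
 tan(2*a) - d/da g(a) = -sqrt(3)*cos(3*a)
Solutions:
 g(a) = C1 - log(cos(2*a))/2 + sqrt(3)*sin(3*a)/3


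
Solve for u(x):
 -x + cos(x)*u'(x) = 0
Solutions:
 u(x) = C1 + Integral(x/cos(x), x)


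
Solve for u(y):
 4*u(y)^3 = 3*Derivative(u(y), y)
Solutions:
 u(y) = -sqrt(6)*sqrt(-1/(C1 + 4*y))/2
 u(y) = sqrt(6)*sqrt(-1/(C1 + 4*y))/2


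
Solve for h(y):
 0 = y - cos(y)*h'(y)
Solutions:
 h(y) = C1 + Integral(y/cos(y), y)


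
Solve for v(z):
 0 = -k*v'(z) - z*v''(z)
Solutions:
 v(z) = C1 + z^(1 - re(k))*(C2*sin(log(z)*Abs(im(k))) + C3*cos(log(z)*im(k)))


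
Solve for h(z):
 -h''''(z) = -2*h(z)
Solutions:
 h(z) = C1*exp(-2^(1/4)*z) + C2*exp(2^(1/4)*z) + C3*sin(2^(1/4)*z) + C4*cos(2^(1/4)*z)


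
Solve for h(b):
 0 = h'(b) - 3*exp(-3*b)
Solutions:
 h(b) = C1 - exp(-3*b)


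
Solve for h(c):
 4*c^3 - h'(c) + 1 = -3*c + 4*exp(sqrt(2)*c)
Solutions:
 h(c) = C1 + c^4 + 3*c^2/2 + c - 2*sqrt(2)*exp(sqrt(2)*c)


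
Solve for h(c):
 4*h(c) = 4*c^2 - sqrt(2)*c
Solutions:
 h(c) = c*(4*c - sqrt(2))/4


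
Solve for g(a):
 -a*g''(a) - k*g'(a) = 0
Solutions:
 g(a) = C1 + a^(1 - re(k))*(C2*sin(log(a)*Abs(im(k))) + C3*cos(log(a)*im(k)))


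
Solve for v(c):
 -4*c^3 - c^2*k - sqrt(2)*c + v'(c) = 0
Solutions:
 v(c) = C1 + c^4 + c^3*k/3 + sqrt(2)*c^2/2


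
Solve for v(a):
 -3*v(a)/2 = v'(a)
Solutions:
 v(a) = C1*exp(-3*a/2)


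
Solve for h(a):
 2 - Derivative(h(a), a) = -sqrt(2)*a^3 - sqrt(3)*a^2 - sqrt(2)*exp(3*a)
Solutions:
 h(a) = C1 + sqrt(2)*a^4/4 + sqrt(3)*a^3/3 + 2*a + sqrt(2)*exp(3*a)/3


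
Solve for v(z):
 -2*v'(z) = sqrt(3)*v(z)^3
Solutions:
 v(z) = -sqrt(-1/(C1 - sqrt(3)*z))
 v(z) = sqrt(-1/(C1 - sqrt(3)*z))


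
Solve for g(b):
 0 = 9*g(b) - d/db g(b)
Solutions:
 g(b) = C1*exp(9*b)


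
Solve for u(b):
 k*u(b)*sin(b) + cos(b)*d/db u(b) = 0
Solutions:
 u(b) = C1*exp(k*log(cos(b)))


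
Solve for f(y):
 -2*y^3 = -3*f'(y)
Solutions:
 f(y) = C1 + y^4/6


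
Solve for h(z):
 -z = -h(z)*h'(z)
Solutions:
 h(z) = -sqrt(C1 + z^2)
 h(z) = sqrt(C1 + z^2)


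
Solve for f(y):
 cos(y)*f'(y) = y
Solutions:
 f(y) = C1 + Integral(y/cos(y), y)


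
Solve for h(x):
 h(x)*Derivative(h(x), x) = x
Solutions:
 h(x) = -sqrt(C1 + x^2)
 h(x) = sqrt(C1 + x^2)


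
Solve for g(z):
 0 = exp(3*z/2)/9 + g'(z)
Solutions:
 g(z) = C1 - 2*exp(3*z/2)/27


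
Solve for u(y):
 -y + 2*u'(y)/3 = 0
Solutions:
 u(y) = C1 + 3*y^2/4


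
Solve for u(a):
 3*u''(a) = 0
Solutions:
 u(a) = C1 + C2*a


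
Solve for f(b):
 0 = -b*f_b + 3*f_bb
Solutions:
 f(b) = C1 + C2*erfi(sqrt(6)*b/6)


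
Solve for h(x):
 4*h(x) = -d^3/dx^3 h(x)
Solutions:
 h(x) = C3*exp(-2^(2/3)*x) + (C1*sin(2^(2/3)*sqrt(3)*x/2) + C2*cos(2^(2/3)*sqrt(3)*x/2))*exp(2^(2/3)*x/2)


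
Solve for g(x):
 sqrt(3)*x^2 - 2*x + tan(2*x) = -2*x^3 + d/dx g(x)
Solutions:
 g(x) = C1 + x^4/2 + sqrt(3)*x^3/3 - x^2 - log(cos(2*x))/2


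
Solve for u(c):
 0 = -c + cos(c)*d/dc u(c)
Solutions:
 u(c) = C1 + Integral(c/cos(c), c)


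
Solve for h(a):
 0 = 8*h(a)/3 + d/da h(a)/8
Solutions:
 h(a) = C1*exp(-64*a/3)


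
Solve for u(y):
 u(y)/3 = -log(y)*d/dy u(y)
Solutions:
 u(y) = C1*exp(-li(y)/3)


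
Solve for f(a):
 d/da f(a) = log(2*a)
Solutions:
 f(a) = C1 + a*log(a) - a + a*log(2)


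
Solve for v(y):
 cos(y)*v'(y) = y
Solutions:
 v(y) = C1 + Integral(y/cos(y), y)
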